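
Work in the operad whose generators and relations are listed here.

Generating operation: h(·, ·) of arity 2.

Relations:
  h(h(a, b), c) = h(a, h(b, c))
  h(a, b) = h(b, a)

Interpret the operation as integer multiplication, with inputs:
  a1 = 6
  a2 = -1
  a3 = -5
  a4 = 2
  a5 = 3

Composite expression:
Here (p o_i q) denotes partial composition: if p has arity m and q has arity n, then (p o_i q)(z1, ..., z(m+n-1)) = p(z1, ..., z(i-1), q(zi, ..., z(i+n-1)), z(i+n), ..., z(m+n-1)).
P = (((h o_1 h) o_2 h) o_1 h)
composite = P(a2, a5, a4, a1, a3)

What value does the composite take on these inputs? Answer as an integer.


180

h(a2, a5) = -3
h(a4, a1) = 12
h(h(a2, a5), h(a4, a1)) = -36
h(h(h(a2, a5), h(a4, a1)), a3) = 180


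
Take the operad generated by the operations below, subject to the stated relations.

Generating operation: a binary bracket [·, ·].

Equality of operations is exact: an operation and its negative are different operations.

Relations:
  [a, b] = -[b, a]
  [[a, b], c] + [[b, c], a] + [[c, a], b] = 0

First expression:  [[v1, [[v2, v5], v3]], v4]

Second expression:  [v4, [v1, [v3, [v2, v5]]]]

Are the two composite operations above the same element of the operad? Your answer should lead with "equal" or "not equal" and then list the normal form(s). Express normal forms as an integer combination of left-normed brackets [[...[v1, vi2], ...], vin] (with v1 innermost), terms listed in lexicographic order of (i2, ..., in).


equal: each reduces to [[[[v1, v2], v5], v3], v4] - [[[[v1, v3], v2], v5], v4] + [[[[v1, v3], v5], v2], v4] - [[[[v1, v5], v2], v3], v4]

The first expression, normalized: [[[[v1, v2], v5], v3], v4] - [[[[v1, v3], v2], v5], v4] + [[[[v1, v3], v5], v2], v4] - [[[[v1, v5], v2], v3], v4]
The second expression, normalized: [[[[v1, v2], v5], v3], v4] - [[[[v1, v3], v2], v5], v4] + [[[[v1, v3], v5], v2], v4] - [[[[v1, v5], v2], v3], v4]
Identical normal forms: equal.


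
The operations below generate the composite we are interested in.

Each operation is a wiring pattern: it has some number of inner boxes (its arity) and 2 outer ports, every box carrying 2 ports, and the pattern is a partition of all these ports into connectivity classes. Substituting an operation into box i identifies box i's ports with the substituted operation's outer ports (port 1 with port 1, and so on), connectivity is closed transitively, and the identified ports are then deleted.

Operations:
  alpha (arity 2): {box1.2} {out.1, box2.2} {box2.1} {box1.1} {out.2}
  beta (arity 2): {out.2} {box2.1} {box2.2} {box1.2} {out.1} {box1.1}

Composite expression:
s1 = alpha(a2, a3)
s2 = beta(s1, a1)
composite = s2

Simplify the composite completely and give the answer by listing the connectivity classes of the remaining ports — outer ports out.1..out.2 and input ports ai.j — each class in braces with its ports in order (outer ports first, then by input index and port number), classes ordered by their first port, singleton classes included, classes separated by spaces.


{out.1} {out.2} {a1.1} {a1.2} {a2.1} {a2.2} {a3.1} {a3.2}

After gluing at beta, chains via deleted ports link the a-ports.
composing alpha on (a2, a3), with out.j its own outer ports: {out.1, a3.2} {out.2} {a2.1} {a2.2} {a3.1}
composing beta on (a2, a3, a1), with out.j its own outer ports: {out.1} {out.2} {a1.1} {a1.2} {a2.1} {a2.2} {a3.1} {a3.2}


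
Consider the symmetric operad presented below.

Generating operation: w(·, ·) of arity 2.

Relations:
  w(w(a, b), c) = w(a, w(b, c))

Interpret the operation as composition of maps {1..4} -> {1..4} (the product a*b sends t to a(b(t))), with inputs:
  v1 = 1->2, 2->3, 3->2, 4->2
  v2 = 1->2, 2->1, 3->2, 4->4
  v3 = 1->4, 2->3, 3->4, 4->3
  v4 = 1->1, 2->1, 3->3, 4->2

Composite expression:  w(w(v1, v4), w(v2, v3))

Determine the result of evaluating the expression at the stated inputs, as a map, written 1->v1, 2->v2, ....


1->3, 2->2, 3->3, 4->2

w(v1, v4) = 1->2, 2->2, 3->2, 4->3
w(v2, v3) = 1->4, 2->2, 3->4, 4->2
w(w(v1, v4), w(v2, v3)) = 1->3, 2->2, 3->3, 4->2


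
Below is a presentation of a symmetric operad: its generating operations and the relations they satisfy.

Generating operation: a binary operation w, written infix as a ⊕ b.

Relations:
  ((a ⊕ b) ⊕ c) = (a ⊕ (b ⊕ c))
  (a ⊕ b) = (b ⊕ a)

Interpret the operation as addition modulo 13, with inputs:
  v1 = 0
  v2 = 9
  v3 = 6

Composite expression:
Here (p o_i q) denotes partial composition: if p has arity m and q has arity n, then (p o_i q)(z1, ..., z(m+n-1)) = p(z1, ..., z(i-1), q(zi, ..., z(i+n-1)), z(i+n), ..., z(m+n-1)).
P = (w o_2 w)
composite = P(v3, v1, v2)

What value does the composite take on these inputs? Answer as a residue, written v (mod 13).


2 (mod 13)


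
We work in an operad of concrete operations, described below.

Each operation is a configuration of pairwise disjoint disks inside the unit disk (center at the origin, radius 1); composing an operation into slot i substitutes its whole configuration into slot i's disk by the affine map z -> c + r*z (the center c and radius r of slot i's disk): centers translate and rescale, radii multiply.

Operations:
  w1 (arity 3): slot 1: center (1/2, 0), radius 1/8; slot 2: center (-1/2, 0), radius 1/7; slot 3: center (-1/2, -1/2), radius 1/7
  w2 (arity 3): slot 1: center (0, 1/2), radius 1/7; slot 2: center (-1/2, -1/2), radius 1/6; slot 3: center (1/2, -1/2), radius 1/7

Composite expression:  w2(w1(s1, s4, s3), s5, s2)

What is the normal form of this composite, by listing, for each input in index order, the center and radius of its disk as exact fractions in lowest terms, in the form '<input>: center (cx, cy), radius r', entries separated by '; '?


s1: center (1/14, 1/2), radius 1/56; s2: center (1/2, -1/2), radius 1/7; s3: center (-1/14, 3/7), radius 1/49; s4: center (-1/14, 1/2), radius 1/49; s5: center (-1/2, -1/2), radius 1/6


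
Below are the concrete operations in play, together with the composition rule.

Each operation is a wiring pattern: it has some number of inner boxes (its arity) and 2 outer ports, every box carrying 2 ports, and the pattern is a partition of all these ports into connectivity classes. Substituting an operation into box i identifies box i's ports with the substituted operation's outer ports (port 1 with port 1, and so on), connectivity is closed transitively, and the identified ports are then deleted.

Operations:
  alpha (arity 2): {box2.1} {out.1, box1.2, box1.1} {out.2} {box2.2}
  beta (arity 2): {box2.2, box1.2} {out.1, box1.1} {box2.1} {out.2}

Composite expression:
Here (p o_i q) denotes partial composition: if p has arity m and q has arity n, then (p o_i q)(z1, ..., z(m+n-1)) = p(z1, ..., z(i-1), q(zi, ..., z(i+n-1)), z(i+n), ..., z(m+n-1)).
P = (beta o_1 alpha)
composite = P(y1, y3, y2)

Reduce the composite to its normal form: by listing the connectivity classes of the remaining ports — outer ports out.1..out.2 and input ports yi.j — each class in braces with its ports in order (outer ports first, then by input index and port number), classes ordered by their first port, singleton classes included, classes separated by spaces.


Treat the ports identified at beta as solder joints: merge, then drop.
through alpha, on inputs (y1, y3): {out.1, y1.1, y1.2} {out.2} {y3.1} {y3.2} (out.j = stage outer ports)
through beta, on inputs (y1, y3, y2): {out.1, y1.1, y1.2} {out.2} {y2.1} {y2.2} {y3.1} {y3.2} (out.j = stage outer ports)

{out.1, y1.1, y1.2} {out.2} {y2.1} {y2.2} {y3.1} {y3.2}


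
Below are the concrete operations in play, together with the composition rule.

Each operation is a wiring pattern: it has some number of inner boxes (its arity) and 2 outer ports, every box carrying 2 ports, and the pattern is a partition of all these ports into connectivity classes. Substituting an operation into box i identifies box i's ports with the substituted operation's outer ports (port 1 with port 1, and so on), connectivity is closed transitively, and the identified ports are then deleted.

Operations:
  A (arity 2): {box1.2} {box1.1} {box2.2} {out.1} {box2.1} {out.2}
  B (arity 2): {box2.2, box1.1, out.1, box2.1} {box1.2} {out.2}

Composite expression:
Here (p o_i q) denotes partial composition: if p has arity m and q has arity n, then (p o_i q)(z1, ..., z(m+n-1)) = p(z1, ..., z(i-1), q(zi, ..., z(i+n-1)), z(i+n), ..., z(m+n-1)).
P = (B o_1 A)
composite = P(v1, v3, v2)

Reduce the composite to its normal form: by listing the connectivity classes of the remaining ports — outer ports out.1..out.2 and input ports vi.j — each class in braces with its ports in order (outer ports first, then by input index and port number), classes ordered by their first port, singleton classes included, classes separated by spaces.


{out.1, v2.1, v2.2} {out.2} {v1.1} {v1.2} {v3.1} {v3.2}


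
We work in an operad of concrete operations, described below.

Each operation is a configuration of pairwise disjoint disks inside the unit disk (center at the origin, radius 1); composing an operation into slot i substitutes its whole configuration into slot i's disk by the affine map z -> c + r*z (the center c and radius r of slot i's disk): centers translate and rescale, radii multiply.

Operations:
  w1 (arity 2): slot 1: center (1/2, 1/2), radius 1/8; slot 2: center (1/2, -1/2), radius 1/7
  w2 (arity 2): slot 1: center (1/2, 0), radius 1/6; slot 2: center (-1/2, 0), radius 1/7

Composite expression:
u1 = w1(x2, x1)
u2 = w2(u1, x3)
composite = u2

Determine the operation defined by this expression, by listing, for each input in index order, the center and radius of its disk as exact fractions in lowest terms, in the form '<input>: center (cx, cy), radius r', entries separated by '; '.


Only the slot chain above each x matters under w2; compose those maps.
x2 passes through 2 substitutions, ending at center (7/12, 1/12), radius 1/48
x1 passes through 2 substitutions, ending at center (7/12, -1/12), radius 1/42
x3 passes through 1 substitution, ending at center (-1/2, 0), radius 1/7

x1: center (7/12, -1/12), radius 1/42; x2: center (7/12, 1/12), radius 1/48; x3: center (-1/2, 0), radius 1/7


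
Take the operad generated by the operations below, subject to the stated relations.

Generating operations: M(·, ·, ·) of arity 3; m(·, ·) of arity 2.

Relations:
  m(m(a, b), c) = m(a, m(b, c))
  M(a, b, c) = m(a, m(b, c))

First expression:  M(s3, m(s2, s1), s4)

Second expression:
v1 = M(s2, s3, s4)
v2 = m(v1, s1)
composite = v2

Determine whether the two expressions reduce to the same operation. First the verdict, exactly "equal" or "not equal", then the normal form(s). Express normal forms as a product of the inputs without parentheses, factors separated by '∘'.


not equal; first: s3 ∘ s2 ∘ s1 ∘ s4; second: s2 ∘ s3 ∘ s4 ∘ s1


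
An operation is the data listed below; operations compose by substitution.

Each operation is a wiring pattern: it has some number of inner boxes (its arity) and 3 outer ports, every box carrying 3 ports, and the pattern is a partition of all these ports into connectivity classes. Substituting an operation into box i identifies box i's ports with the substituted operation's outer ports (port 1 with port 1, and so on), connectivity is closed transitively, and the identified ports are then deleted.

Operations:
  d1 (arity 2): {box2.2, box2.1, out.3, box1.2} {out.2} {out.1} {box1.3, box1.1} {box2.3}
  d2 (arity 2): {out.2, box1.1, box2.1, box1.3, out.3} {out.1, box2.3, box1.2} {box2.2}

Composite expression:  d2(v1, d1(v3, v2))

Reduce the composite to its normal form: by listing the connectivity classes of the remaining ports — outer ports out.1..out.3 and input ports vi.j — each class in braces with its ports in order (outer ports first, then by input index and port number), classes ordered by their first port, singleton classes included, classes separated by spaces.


{out.1, v1.2, v2.1, v2.2, v3.2} {out.2, out.3, v1.1, v1.3} {v2.3} {v3.1, v3.3}

Connectivity passes through glued d2-boundaries; trace each wire chain.
composing d1 on (v3, v2), with out.j its own outer ports: {out.1} {out.2} {out.3, v2.1, v2.2, v3.2} {v2.3} {v3.1, v3.3}
composing d2 on (v1, v3, v2), with out.j its own outer ports: {out.1, v1.2, v2.1, v2.2, v3.2} {out.2, out.3, v1.1, v1.3} {v2.3} {v3.1, v3.3}


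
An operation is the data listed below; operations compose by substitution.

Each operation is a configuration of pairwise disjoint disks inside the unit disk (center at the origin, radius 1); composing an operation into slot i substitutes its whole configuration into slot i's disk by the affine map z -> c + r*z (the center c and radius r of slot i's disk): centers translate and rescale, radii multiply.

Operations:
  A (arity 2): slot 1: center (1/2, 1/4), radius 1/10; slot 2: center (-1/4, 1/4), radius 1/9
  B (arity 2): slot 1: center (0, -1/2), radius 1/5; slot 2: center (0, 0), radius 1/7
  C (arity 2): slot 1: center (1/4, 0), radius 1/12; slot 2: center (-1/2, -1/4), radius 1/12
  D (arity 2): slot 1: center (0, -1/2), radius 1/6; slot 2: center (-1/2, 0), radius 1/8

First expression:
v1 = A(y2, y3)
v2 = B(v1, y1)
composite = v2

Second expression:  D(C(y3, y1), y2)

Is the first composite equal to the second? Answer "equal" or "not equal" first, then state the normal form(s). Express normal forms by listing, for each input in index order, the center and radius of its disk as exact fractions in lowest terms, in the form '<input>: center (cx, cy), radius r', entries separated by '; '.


not equal — first y1: center (0, 0), radius 1/7; y2: center (1/10, -9/20), radius 1/50; y3: center (-1/20, -9/20), radius 1/45, second y1: center (-1/12, -13/24), radius 1/72; y2: center (-1/2, 0), radius 1/8; y3: center (1/24, -1/2), radius 1/72

The first expression reduces to y1: center (0, 0), radius 1/7; y2: center (1/10, -9/20), radius 1/50; y3: center (-1/20, -9/20), radius 1/45
The second expression reduces to y1: center (-1/12, -13/24), radius 1/72; y2: center (-1/2, 0), radius 1/8; y3: center (1/24, -1/2), radius 1/72
The normal forms differ: not equal.


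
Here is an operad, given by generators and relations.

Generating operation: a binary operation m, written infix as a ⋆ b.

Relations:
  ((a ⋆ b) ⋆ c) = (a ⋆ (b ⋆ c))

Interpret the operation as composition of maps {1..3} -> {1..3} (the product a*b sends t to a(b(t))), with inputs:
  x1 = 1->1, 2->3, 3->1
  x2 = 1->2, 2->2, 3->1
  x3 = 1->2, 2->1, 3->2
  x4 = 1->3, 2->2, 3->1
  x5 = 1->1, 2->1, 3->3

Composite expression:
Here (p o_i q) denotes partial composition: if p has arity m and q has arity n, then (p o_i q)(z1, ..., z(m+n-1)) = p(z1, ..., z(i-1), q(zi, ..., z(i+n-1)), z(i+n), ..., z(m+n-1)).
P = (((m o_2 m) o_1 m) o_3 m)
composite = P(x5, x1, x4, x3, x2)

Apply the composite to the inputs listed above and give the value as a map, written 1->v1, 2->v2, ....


1->1, 2->1, 3->3

(x5 ⋆ x1) = 1->1, 2->3, 3->1
(x4 ⋆ x3) = 1->2, 2->3, 3->2
((x4 ⋆ x3) ⋆ x2) = 1->3, 2->3, 3->2
((x5 ⋆ x1) ⋆ ((x4 ⋆ x3) ⋆ x2)) = 1->1, 2->1, 3->3


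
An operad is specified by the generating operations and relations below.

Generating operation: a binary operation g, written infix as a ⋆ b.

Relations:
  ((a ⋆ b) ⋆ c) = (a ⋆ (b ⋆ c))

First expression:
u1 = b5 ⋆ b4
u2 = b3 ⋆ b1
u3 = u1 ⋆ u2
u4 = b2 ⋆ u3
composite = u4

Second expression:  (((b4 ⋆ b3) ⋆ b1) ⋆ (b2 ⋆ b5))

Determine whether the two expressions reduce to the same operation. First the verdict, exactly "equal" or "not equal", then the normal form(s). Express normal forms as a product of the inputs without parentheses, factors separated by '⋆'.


The first composite normalizes to b2 ⋆ b5 ⋆ b4 ⋆ b3 ⋆ b1
The second composite normalizes to b4 ⋆ b3 ⋆ b1 ⋆ b2 ⋆ b5
Different reductions; not equal.

not equal: they reduce to b2 ⋆ b5 ⋆ b4 ⋆ b3 ⋆ b1 and b4 ⋆ b3 ⋆ b1 ⋆ b2 ⋆ b5


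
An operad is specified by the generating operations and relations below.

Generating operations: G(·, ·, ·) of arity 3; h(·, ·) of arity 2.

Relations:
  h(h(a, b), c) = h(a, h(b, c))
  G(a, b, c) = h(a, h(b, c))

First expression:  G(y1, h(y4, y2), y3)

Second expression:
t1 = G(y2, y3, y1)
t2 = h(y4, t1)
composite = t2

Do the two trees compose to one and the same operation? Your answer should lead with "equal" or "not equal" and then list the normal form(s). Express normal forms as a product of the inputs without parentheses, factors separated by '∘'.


The first expression reduces to y1 ∘ y4 ∘ y2 ∘ y3
The second expression reduces to y4 ∘ y2 ∘ y3 ∘ y1
The forms do not match — not equal.

not equal — first y1 ∘ y4 ∘ y2 ∘ y3, second y4 ∘ y2 ∘ y3 ∘ y1


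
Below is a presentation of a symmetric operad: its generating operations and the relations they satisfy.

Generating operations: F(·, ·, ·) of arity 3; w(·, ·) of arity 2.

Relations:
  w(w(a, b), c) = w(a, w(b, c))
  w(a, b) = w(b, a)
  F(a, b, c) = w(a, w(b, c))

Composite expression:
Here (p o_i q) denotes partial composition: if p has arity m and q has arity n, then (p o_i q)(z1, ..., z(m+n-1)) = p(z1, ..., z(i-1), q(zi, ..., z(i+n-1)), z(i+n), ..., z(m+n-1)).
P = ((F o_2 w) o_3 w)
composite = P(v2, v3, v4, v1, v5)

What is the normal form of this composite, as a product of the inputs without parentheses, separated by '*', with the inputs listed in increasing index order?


v1 * v2 * v3 * v4 * v5

Key point: F commutes, so take the v-inputs in any fixed order.
w(v4, v1) unparenthesizes to v4 * v1
w(v3, w(v4, v1)) unparenthesizes to v3 * v4 * v1
F(v2, w(v3, w(v4, v1)), v5) unparenthesizes to v2 * v3 * v4 * v1 * v5
rearranged into index order: v1 * v2 * v3 * v4 * v5


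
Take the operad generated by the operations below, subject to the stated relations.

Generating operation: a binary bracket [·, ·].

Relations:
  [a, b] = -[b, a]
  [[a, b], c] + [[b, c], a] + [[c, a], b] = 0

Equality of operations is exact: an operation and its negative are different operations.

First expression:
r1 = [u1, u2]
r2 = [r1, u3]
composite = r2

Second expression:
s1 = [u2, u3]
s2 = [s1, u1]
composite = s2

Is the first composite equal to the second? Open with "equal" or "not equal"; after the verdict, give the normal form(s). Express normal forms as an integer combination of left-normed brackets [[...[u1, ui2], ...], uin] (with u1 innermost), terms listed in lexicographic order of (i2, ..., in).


The first expression reduces to [[u1, u2], u3]
The second expression reduces to -[[u1, u2], u3] + [[u1, u3], u2]
No match — not equal.

not equal — first [[u1, u2], u3], second -[[u1, u2], u3] + [[u1, u3], u2]


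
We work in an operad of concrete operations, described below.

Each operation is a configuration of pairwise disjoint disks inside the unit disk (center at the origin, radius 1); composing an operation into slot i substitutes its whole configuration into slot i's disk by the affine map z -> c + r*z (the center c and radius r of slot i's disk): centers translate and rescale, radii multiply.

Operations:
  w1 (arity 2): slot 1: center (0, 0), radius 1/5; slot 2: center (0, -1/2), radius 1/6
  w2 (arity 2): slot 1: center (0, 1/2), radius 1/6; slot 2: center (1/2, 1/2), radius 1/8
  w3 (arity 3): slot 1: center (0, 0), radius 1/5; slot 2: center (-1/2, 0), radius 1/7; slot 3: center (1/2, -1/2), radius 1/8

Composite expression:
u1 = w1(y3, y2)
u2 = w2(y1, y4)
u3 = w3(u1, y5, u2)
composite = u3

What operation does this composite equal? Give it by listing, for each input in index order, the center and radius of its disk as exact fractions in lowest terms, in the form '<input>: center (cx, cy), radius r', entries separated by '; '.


Follow each y-input down from w3: c' goes to c + r*c', radius to r*r'.
input y3: applying the 2 nested substitutions gives center (0, 0), radius 1/25
input y2: applying the 2 nested substitutions gives center (0, -1/10), radius 1/30
input y5: applying the 1 nested substitution gives center (-1/2, 0), radius 1/7
input y1: applying the 2 nested substitutions gives center (1/2, -7/16), radius 1/48
input y4: applying the 2 nested substitutions gives center (9/16, -7/16), radius 1/64

y1: center (1/2, -7/16), radius 1/48; y2: center (0, -1/10), radius 1/30; y3: center (0, 0), radius 1/25; y4: center (9/16, -7/16), radius 1/64; y5: center (-1/2, 0), radius 1/7


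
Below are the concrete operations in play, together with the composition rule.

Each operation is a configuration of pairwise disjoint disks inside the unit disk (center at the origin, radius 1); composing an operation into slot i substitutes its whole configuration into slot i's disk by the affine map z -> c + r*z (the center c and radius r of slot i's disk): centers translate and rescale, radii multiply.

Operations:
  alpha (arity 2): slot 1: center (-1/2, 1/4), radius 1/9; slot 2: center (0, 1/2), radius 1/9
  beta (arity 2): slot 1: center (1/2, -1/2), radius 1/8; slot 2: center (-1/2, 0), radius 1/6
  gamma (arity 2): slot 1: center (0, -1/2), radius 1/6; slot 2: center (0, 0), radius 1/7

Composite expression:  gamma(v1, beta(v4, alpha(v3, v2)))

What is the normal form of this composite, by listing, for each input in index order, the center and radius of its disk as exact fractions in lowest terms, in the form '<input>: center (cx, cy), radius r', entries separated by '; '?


v1: center (0, -1/2), radius 1/6; v2: center (-1/14, 1/84), radius 1/378; v3: center (-1/12, 1/168), radius 1/378; v4: center (1/14, -1/14), radius 1/56

Affine substitution under gamma: radii multiply and v-centers shift.
input v1: composing its 1 substitution step yields center (0, -1/2), radius 1/6
input v4: composing its 2 substitution steps yields center (1/14, -1/14), radius 1/56
input v3: composing its 3 substitution steps yields center (-1/12, 1/168), radius 1/378
input v2: composing its 3 substitution steps yields center (-1/14, 1/84), radius 1/378


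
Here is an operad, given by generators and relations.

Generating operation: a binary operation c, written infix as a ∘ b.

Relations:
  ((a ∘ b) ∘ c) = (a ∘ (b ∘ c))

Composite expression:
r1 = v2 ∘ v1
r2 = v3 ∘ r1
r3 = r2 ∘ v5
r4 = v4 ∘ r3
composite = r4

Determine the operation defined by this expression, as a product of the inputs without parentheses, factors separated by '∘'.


The c-tree's shape is irrelevant; the v-reading-order decides.
(v2 ∘ v1) reduces to v2 ∘ v1
(v3 ∘ (v2 ∘ v1)) reduces to v3 ∘ v2 ∘ v1
((v3 ∘ (v2 ∘ v1)) ∘ v5) reduces to v3 ∘ v2 ∘ v1 ∘ v5
(v4 ∘ ((v3 ∘ (v2 ∘ v1)) ∘ v5)) reduces to v4 ∘ v3 ∘ v2 ∘ v1 ∘ v5

v4 ∘ v3 ∘ v2 ∘ v1 ∘ v5


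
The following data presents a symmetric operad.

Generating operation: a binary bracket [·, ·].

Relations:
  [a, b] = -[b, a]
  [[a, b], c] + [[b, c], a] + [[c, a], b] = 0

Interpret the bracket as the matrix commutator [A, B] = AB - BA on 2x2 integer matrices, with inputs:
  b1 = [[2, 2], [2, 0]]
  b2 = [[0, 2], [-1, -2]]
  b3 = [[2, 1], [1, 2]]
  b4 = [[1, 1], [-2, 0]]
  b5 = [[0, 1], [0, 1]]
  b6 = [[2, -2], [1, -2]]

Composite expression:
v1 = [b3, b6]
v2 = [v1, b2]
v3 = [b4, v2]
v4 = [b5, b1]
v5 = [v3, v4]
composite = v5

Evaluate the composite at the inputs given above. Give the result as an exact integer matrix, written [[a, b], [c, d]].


[[64, -544], [-208, -64]]

[b3, b6] = [[3, -4], [4, -3]]
[[b3, b6], b2] = [[-4, 20], [14, 4]]
[b4, [[b3, b6], b2]] = [[54, 28], [2, -54]]
[b5, b1] = [[2, -4], [2, -2]]
[[b4, [[b3, b6], b2]], [b5, b1]] = [[64, -544], [-208, -64]]


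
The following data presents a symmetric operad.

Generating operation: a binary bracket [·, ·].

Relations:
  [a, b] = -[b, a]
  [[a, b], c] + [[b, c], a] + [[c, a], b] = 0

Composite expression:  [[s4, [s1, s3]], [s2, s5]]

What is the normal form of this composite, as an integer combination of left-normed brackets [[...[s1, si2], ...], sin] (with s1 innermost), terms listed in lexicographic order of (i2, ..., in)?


-[[[[s1, s3], s4], s2], s5] + [[[[s1, s3], s4], s5], s2]


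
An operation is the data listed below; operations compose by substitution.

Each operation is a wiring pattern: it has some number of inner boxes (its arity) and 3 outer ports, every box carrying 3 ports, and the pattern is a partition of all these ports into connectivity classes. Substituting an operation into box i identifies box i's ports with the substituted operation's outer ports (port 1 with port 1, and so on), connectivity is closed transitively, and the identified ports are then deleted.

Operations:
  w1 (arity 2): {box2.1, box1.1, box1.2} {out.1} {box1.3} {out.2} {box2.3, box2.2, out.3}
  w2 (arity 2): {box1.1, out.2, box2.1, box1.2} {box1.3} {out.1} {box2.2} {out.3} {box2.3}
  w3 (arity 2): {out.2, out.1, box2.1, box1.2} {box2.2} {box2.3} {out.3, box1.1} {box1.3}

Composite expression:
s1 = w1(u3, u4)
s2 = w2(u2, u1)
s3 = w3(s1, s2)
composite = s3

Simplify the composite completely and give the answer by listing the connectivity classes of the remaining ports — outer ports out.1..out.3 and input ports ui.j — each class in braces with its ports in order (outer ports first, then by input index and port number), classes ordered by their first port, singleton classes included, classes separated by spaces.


{out.1, out.2} {out.3} {u1.1, u2.1, u2.2} {u1.2} {u1.3} {u2.3} {u3.1, u3.2, u4.1} {u3.3} {u4.2, u4.3}

Substituting into w3 glues patterns; closure does the rest.
w1 over (u3, u4) gives {out.1} {out.2} {out.3, u4.2, u4.3} {u3.1, u3.2, u4.1} {u3.3}, out.j being that stage's outer ports
w2 over (u2, u1) gives {out.1} {out.2, u1.1, u2.1, u2.2} {out.3} {u1.2} {u1.3} {u2.3}, out.j being that stage's outer ports
w3 over (u3, u4, u2, u1) gives {out.1, out.2} {out.3} {u1.1, u2.1, u2.2} {u1.2} {u1.3} {u2.3} {u3.1, u3.2, u4.1} {u3.3} {u4.2, u4.3}, out.j being that stage's outer ports


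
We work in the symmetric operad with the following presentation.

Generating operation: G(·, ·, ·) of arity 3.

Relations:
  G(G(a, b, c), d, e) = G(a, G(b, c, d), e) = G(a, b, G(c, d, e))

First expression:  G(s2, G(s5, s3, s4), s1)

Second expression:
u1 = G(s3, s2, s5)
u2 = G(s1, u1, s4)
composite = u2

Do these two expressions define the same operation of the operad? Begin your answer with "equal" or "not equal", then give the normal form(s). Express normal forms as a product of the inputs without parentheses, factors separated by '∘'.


not equal: they reduce to s2 ∘ s5 ∘ s3 ∘ s4 ∘ s1 and s1 ∘ s3 ∘ s2 ∘ s5 ∘ s4

In normal form, the first expression is s2 ∘ s5 ∘ s3 ∘ s4 ∘ s1
In normal form, the second expression is s1 ∘ s3 ∘ s2 ∘ s5 ∘ s4
No match — not equal.


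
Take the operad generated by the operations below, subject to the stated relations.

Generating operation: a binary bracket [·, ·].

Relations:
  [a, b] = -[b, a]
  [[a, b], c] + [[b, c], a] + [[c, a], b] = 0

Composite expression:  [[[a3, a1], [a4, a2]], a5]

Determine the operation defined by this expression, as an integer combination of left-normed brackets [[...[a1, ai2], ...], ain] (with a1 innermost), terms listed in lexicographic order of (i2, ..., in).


[[[[a1, a3], a2], a4], a5] - [[[[a1, a3], a4], a2], a5]

Skip Jacobi rewriting: expand, keep a1-initial words, read off terms.
Composite bracket: [[[a3, a1], [a4, a2]], a5]
The bracket unfolds into 16 signed words via [a, b] = ab - ba (2^4 = 16).
Coefficients come from the a1-initial words:
  word a1a3a2a4a5 has sign +1, contributing +[[[[a1, a3], a2], a4], a5]
  word a1a3a4a2a5 has sign -1, contributing -[[[[a1, a3], a4], a2], a5]


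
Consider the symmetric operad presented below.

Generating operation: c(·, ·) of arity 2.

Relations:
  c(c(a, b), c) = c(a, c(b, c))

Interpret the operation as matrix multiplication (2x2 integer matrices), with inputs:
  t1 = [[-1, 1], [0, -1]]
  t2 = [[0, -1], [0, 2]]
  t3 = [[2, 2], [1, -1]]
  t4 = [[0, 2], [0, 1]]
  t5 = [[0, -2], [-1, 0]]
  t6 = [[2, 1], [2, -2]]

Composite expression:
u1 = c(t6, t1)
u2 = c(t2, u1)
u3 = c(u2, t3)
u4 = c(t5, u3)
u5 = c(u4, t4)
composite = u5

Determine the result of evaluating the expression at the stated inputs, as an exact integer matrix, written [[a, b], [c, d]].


c(t6, t1) = [[-2, 1], [-2, 4]]
c(t2, c(t6, t1)) = [[2, -4], [-4, 8]]
c(c(t2, c(t6, t1)), t3) = [[0, 8], [0, -16]]
c(t5, c(c(t2, c(t6, t1)), t3)) = [[0, 32], [0, -8]]
c(c(t5, c(c(t2, c(t6, t1)), t3)), t4) = [[0, 32], [0, -8]]

[[0, 32], [0, -8]]


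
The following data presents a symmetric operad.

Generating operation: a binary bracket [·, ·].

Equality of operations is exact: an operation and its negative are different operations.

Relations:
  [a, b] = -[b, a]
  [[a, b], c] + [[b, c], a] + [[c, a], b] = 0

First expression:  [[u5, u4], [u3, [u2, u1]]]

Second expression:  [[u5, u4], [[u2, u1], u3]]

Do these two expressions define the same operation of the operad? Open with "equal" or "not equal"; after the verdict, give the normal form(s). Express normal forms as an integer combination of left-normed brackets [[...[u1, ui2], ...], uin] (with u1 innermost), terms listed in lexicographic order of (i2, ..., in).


not equal; the first gives [[[[u1, u2], u3], u4], u5] - [[[[u1, u2], u3], u5], u4] and the second -[[[[u1, u2], u3], u4], u5] + [[[[u1, u2], u3], u5], u4]

In normal form, the first expression is [[[[u1, u2], u3], u4], u5] - [[[[u1, u2], u3], u5], u4]
In normal form, the second expression is -[[[[u1, u2], u3], u4], u5] + [[[[u1, u2], u3], u5], u4]
Different reductions; not equal.


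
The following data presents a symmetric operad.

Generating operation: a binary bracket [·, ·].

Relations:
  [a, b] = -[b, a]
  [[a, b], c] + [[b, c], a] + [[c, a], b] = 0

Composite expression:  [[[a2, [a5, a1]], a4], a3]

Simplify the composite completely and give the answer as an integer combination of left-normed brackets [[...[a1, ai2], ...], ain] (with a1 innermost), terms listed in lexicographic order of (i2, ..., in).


[[[[a1, a5], a2], a4], a3]

A multilinear Lie element is pinned by a1-initial words (a1 innermost).
Composite bracket: [[[a2, [a5, a1]], a4], a3]
Expanding via [a, b] = ab - ba: 16 signed words (2^4 = 16).
Collect the words opening with a1:
  a1a5a2a4a3 (sign +1) contributes +[[[[a1, a5], a2], a4], a3]


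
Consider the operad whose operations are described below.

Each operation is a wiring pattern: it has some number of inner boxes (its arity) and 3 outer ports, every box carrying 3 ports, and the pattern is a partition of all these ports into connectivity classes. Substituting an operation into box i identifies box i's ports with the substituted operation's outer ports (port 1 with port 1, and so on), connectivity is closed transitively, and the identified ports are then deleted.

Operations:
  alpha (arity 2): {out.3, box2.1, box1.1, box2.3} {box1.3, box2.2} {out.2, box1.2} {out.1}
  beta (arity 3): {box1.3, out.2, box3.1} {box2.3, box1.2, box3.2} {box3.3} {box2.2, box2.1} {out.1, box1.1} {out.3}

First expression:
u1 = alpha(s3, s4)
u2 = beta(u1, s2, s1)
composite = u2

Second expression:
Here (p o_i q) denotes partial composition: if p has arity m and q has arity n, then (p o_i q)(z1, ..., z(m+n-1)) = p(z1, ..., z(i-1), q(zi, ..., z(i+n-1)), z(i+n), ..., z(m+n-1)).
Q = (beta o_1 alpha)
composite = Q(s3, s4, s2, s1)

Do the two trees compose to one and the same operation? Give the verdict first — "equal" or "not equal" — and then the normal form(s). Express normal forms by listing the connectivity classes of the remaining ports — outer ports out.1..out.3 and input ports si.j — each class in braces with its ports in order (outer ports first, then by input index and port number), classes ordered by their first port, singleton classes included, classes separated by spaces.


equal; the common form is {out.1} {out.2, s1.1, s3.1, s4.1, s4.3} {out.3} {s1.2, s2.3, s3.2} {s1.3} {s2.1, s2.2} {s3.3, s4.2}

Reducing the first expression gives {out.1} {out.2, s1.1, s3.1, s4.1, s4.3} {out.3} {s1.2, s2.3, s3.2} {s1.3} {s2.1, s2.2} {s3.3, s4.2}
Reducing the second expression gives {out.1} {out.2, s1.1, s3.1, s4.1, s4.3} {out.3} {s1.2, s2.3, s3.2} {s1.3} {s2.1, s2.2} {s3.3, s4.2}
The normal forms match — equal.


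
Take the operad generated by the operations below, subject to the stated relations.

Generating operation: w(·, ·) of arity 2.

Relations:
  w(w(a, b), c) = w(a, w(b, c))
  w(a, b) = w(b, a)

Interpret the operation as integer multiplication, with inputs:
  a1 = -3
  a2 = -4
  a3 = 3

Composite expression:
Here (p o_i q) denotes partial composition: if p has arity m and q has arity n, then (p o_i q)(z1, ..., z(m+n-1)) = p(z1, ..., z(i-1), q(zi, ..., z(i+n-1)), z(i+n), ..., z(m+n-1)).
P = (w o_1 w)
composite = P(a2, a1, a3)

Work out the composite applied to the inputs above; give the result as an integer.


36


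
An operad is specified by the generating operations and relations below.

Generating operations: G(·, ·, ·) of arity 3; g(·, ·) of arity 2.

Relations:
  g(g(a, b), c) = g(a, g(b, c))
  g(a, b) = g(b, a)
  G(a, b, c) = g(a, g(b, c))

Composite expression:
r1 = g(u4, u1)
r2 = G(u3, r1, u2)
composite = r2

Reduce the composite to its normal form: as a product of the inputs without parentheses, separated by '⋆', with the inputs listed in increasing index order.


Shape and order are irrelevant to G; the u-input set decides.
g(u4, u1) reduces to u4 ⋆ u1
G(u3, g(u4, u1), u2) reduces to u3 ⋆ u4 ⋆ u1 ⋆ u2
putting the inputs in ascending order: u1 ⋆ u2 ⋆ u3 ⋆ u4

u1 ⋆ u2 ⋆ u3 ⋆ u4


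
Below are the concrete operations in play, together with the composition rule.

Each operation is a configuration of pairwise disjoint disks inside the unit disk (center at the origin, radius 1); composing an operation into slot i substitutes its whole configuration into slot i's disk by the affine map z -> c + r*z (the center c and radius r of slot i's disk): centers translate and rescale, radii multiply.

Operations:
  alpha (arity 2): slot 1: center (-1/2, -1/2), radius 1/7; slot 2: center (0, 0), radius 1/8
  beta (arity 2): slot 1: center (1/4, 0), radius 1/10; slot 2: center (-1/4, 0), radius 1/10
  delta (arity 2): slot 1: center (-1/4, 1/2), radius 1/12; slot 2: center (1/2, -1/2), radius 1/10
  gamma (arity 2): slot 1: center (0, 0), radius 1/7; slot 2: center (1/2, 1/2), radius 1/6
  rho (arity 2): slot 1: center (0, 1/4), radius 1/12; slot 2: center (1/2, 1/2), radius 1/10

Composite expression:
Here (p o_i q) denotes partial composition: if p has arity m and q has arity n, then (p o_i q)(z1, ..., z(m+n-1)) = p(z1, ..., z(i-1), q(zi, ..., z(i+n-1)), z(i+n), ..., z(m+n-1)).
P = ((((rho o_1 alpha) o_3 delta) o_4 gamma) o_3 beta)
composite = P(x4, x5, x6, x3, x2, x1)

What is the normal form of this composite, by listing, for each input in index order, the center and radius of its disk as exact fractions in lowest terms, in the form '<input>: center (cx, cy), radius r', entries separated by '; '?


x1: center (111/200, 91/200), radius 1/600; x2: center (11/20, 9/20), radius 1/700; x3: center (227/480, 11/20), radius 1/1200; x4: center (-1/24, 5/24), radius 1/84; x5: center (0, 1/4), radius 1/96; x6: center (229/480, 11/20), radius 1/1200

Nesting under rho composes maps z -> c + r*z down each x-path.
for x4, the 2-step affine chain lands on center (-1/24, 5/24), radius 1/84
for x5, the 2-step affine chain lands on center (0, 1/4), radius 1/96
for x6, the 3-step affine chain lands on center (229/480, 11/20), radius 1/1200
for x3, the 3-step affine chain lands on center (227/480, 11/20), radius 1/1200
for x2, the 3-step affine chain lands on center (11/20, 9/20), radius 1/700
for x1, the 3-step affine chain lands on center (111/200, 91/200), radius 1/600


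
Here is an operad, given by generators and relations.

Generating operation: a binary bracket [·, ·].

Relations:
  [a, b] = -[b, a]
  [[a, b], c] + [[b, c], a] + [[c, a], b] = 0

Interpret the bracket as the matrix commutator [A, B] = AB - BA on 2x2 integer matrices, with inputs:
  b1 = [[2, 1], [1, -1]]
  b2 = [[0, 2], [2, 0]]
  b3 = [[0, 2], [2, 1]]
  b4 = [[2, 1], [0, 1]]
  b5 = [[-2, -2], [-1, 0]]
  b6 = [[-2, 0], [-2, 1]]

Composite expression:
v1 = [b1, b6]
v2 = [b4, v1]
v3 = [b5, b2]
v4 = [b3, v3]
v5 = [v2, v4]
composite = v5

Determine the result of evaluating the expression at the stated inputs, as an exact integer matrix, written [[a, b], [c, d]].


[[8, -152], [-72, -8]]

[b1, b6] = [[-2, 3], [3, 2]]
[b4, [b1, b6]] = [[3, 7], [-3, -3]]
[b5, b2] = [[-2, -4], [4, 2]]
[b3, [b5, b2]] = [[16, 12], [-4, -16]]
[[b4, [b1, b6]], [b3, [b5, b2]]] = [[8, -152], [-72, -8]]


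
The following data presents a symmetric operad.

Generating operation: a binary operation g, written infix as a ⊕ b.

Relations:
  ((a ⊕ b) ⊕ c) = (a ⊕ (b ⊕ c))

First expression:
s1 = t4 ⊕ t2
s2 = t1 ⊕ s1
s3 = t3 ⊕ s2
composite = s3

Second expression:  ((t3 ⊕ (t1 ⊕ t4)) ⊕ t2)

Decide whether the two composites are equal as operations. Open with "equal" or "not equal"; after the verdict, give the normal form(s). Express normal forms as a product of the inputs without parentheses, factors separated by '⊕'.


equal; both compose to t3 ⊕ t1 ⊕ t4 ⊕ t2


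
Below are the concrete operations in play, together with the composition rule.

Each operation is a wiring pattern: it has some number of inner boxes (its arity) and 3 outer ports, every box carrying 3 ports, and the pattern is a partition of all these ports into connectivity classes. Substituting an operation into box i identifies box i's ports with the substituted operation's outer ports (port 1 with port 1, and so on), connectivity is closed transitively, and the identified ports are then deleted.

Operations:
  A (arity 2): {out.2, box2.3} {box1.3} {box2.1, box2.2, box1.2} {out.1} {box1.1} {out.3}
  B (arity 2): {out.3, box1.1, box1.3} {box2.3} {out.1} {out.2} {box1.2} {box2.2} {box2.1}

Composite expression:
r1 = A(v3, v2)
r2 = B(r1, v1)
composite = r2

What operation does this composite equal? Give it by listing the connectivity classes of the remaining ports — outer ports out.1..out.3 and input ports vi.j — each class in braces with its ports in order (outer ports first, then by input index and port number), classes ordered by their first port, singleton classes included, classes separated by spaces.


Treat the ports identified at B as solder joints: merge, then drop.
stage A: inputs (v3, v2), connectivity {out.1} {out.2, v2.3} {out.3} {v2.1, v2.2, v3.2} {v3.1} {v3.3}, out.j its boundary
stage B: inputs (v3, v2, v1), connectivity {out.1} {out.2} {out.3} {v1.1} {v1.2} {v1.3} {v2.1, v2.2, v3.2} {v2.3} {v3.1} {v3.3}, out.j its boundary

{out.1} {out.2} {out.3} {v1.1} {v1.2} {v1.3} {v2.1, v2.2, v3.2} {v2.3} {v3.1} {v3.3}


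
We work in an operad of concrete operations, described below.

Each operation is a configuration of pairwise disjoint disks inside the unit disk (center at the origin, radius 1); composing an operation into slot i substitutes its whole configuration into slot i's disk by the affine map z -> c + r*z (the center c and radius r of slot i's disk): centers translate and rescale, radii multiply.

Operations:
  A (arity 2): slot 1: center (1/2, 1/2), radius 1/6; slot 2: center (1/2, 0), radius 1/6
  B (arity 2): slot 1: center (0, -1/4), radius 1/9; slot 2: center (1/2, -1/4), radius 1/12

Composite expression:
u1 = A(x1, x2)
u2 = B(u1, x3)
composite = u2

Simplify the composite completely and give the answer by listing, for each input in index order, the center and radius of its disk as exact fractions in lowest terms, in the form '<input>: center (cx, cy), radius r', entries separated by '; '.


x1: center (1/18, -7/36), radius 1/54; x2: center (1/18, -1/4), radius 1/54; x3: center (1/2, -1/4), radius 1/12

Nesting under B composes maps z -> c + r*z down each x-path.
x1 passes through 2 substitutions, ending at center (1/18, -7/36), radius 1/54
x2 passes through 2 substitutions, ending at center (1/18, -1/4), radius 1/54
x3 passes through 1 substitution, ending at center (1/2, -1/4), radius 1/12


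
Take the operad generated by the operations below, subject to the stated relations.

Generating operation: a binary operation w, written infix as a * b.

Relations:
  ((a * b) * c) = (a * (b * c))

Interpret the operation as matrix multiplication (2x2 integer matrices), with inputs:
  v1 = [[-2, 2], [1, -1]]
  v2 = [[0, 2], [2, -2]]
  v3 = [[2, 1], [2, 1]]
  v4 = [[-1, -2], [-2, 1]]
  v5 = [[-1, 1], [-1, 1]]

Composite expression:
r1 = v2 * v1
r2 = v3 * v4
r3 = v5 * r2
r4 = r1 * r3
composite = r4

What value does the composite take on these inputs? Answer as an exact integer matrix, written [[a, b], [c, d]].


[[0, 0], [0, 0]]
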